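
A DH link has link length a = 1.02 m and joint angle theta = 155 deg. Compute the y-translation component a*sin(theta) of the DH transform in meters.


a*sin(theta) = 1.02*sin(155 deg) = 0.4311

0.4311 m


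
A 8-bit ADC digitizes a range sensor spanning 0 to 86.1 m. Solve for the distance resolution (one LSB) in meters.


res = range / 2^n = 86.1/2^8 = 86.1/256 = 0.3363

0.3363 m


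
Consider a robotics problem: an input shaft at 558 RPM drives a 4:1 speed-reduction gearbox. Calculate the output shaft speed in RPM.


omega_out = omega_in / N = 558 / 4 = 139.5000

139.5000 RPM


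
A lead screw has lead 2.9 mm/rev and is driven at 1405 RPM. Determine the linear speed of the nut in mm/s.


v = lead * (RPM/60) = 2.9*1405/60 = 67.9083

67.9083 mm/s


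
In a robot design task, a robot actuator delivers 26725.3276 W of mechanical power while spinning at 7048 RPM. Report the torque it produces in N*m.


omega = 7048 * 2*pi/60 = 738.064834 rad/s
tau = P / omega = 26725.3276 / 738.064834 = 36.2100

36.2100 N*m


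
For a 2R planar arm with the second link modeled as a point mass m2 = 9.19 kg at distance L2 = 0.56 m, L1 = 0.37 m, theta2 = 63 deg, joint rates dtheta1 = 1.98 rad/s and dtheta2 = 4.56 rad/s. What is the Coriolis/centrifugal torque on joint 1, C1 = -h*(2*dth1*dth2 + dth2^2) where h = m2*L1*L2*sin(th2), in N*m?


h = m2*L1*L2*sin(th2) = 9.19*0.37*0.56*sin(63 deg) = 1.696626
C1 = -h*(2*1.98*4.56 + 4.56^2) = -1.696626*38.8512 = -65.9160

-65.9160 N*m


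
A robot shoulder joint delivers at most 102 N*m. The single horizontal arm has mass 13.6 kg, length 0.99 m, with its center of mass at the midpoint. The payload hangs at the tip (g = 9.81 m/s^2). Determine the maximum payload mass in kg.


tau_arm = m_arm*g*(L/2) = 13.6*9.81*0.99/2 = 66.0409 N*m
tau_payload = tau_max - tau_arm = 102 - 66.0409 = 35.9591
m_payload = tau_payload / (g*L) = 35.9591 / (9.81*0.99) = 3.7026

3.7026 kg


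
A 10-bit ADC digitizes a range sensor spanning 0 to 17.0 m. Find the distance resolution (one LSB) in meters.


res = range / 2^n = 17.0/2^10 = 17.0/1024 = 0.0166

0.0166 m


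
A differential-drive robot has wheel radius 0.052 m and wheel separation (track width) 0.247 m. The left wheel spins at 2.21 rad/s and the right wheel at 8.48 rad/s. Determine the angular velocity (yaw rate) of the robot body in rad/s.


omega = r*(wR - wL)/L = 0.052*(8.48 - (2.21))/0.247 = 1.3200

1.3200 rad/s


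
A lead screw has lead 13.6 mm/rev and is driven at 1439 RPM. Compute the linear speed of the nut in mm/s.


v = lead * (RPM/60) = 13.6*1439/60 = 326.1733

326.1733 mm/s


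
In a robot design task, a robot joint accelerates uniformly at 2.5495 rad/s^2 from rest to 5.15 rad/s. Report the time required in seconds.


t = delta_omega / alpha = 5.15 / 2.5495 = 2.0200

2.0200 s


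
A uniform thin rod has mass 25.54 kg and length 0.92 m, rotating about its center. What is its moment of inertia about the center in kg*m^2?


I = (1/12)*m*L^2 = (1/12)*25.54*0.92^2 = 1.8014

1.8014 kg*m^2


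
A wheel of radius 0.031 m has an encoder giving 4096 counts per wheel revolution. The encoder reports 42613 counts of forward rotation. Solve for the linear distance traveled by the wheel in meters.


revs = 42613/4096 = 10.403564
d = revs * 2*pi*r = 10.403564 * 2*pi*0.031 = 2.0264

2.0264 m


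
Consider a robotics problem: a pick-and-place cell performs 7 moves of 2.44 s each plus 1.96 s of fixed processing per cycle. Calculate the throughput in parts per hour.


T_cycle = 7*2.44 + 1.96 = 19.0400 s
rate = 3600/T = 189.0756

189.0756 parts/hour


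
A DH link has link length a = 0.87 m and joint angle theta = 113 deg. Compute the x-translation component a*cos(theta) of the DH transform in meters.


a*cos(theta) = 0.87*cos(113 deg) = -0.3399

-0.3399 m


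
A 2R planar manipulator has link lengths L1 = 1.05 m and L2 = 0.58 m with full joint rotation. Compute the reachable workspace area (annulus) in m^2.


r_max = L1 + L2 = 1.6300, r_min = |L1 - L2| = 0.4700
A = pi*(r_max^2 - r_min^2) = pi*(2.6569 - 0.2209) = 7.6529

7.6529 m^2


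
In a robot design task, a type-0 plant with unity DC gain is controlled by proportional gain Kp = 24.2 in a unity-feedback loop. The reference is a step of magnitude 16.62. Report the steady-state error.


e_ss = R/(1 + Kp) = 16.62/(1 + 24.2) = 16.62/25.2000 = 0.6595

0.6595


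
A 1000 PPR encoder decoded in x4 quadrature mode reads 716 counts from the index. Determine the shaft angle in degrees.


angle = counts * 360 / (PPR*4) = 716 * 360 / 4000 = 64.4400

64.4400 degrees


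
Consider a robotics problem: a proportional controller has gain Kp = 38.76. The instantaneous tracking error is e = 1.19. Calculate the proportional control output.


u_P = Kp * e = 38.76 * 1.19 = 46.1244

46.1244


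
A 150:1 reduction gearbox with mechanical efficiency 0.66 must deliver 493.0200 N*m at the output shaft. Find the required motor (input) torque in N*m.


tau_in = tau_out / (N * eta) = 493.0200 / (150 * 0.66) = 4.9800

4.9800 N*m


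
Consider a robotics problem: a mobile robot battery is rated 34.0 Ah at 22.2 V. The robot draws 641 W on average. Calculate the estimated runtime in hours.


E = 34.0*22.2 = 754.8000 Wh
t = E/P = 754.8000/641 = 1.1775

1.1775 hours


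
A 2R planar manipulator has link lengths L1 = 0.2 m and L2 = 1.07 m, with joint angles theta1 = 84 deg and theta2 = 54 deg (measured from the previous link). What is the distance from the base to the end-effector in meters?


x = L1*cos(th1) + L2*cos(th1+th2) = -0.774259
y = L1*sin(th1) + L2*sin(th1+th2) = 0.914874
d = sqrt(x^2 + y^2) = sqrt(0.599477 + 0.836994) = 1.1985

1.1985 m


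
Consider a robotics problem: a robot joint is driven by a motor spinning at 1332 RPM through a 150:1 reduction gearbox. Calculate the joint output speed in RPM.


omega_joint = omega_motor / N = 1332 / 150 = 8.8800

8.8800 RPM


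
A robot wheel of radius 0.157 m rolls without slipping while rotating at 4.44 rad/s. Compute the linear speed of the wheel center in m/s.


v = omega * r = 4.44 * 0.157 = 0.6971

0.6971 m/s


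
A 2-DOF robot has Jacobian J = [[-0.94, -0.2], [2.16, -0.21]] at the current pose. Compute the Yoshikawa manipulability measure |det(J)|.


det(J) = -0.94*-0.21 - (-0.2)*(2.16) = 0.6294
|det(J)| = 0.6294

0.6294


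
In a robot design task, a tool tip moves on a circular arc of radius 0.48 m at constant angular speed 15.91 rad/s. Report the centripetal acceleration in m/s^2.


a_c = omega^2 * r = 15.91^2 * 0.48 = 121.5015

121.5015 m/s^2


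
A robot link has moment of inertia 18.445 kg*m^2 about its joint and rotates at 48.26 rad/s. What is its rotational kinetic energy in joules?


KE = (1/2)*I*omega^2 = 0.5*18.445*48.26^2 = 21479.4570

21479.4570 J


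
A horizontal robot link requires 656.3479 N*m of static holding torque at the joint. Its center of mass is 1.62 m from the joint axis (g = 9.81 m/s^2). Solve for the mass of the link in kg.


m = tau / (g*L) = 656.3479 / (9.81 * 1.62) = 41.3000

41.3000 kg


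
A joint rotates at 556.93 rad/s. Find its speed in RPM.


RPM = 556.93 * 60/(2*pi) = 5318.2897

5318.2897 RPM


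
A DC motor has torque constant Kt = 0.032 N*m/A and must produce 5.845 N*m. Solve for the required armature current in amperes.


I = tau / Kt = 5.845/0.032 = 182.6562

182.6562 A


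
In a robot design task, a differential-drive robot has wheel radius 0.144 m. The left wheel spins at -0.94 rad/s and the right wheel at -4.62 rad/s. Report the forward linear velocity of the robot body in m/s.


v = r*(wR + wL)/2 = 0.144*(-4.62 + -0.94)/2 = -0.4003

-0.4003 m/s


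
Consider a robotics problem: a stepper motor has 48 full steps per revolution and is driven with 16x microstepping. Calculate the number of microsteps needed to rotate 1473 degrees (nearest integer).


step_size = 360/(48*16) = 360/768 = 0.468750 deg
n = 1473/(360/768) = 1473*768/360 = 3142.4000 -> 3142

3142 steps


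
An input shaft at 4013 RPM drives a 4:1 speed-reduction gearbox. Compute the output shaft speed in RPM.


omega_out = omega_in / N = 4013 / 4 = 1003.2500

1003.2500 RPM


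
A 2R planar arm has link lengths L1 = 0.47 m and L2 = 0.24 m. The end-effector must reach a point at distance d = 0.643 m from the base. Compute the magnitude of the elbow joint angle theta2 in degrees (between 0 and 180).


cos(th2) = (d^2 - L1^2 - L2^2)/(2*L1*L2) = (0.643^2 - 0.47^2 - 0.24^2)/(2*0.47*0.24) = 0.59817819
th2 = acos(0.59817819) = 53.2605 deg

53.2605 degrees


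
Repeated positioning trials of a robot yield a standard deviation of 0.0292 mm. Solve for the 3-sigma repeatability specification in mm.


repeatability = 3*sigma = 3*0.0292 = 0.0876

0.0876 mm


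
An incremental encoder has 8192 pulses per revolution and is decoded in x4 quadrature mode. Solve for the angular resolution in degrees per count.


resolution = 360 / (PPR * 4) = 360 / 32768 = 0.0110

0.0110 degrees


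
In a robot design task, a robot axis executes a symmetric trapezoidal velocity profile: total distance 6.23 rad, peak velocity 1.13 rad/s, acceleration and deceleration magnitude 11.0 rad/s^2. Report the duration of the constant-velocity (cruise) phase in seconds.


t_acc = v/a = 0.102727 s, d_acc = v^2/(2a) = 0.058041 rad each
d_cruise = 6.23 - 2*0.058041 = 6.113918 rad
t_cruise = d_cruise/v = 6.113918/1.13 = 5.4105

5.4105 s


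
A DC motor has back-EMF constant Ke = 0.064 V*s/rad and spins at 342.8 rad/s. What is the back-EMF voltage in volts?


V_emf = Ke * omega = 0.064*342.8 = 21.9392

21.9392 V


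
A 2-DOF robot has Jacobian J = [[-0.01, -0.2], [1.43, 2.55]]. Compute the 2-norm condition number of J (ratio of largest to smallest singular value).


JJ^T eigenvalues: trace(JJ^T) = 8.5875, det(JJ^T) = det(J)^2 = 0.06786025
s_max^2 = (8.5875 + sqrt(73.47371525))/2 = 8.57959050
s_min^2 = (8.5875 - sqrt(73.47371525))/2 = 0.00790950
kappa = s_max/s_min = sqrt(8.57959050/0.00790950) = 32.9351

32.9351


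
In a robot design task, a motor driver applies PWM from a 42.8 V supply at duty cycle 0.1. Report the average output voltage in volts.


V_avg = V_supply * D = 42.8*0.1 = 4.2800

4.2800 V


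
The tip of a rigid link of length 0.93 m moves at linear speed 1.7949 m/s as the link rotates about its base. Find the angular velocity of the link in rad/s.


omega = v / L = 1.7949 / 0.93 = 1.9300

1.9300 rad/s


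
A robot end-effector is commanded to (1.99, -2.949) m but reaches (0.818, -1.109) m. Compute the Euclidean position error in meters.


dx = 0.818 - (1.99) = -1.1720, dy = -1.109 - (-2.949) = 1.8400
err = sqrt(1.373584 + 3.385600) = 2.1816

2.1816 m


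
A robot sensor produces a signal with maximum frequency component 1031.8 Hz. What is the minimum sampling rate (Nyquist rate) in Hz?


f_s,min = 2*f_max = 2*1031.8 = 2063.6000

2063.6000 Hz


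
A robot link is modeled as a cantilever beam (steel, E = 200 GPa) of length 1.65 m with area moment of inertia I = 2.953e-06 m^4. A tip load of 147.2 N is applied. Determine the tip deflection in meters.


delta = F*L^3/(3*E*I) = 147.2*1.65^3/(3*2.000e+11*2.953e-06)
      = 661.2408/1771800 = 3.7320e-04

3.7320e-04 m


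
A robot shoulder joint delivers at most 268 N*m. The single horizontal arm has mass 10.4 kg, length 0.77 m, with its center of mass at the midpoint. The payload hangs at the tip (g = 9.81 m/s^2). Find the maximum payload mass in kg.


tau_arm = m_arm*g*(L/2) = 10.4*9.81*0.77/2 = 39.2792 N*m
tau_payload = tau_max - tau_arm = 268 - 39.2792 = 228.7208
m_payload = tau_payload / (g*L) = 228.7208 / (9.81*0.77) = 30.2793

30.2793 kg


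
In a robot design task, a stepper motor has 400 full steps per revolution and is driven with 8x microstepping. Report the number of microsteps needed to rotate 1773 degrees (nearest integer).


step_size = 360/(400*8) = 360/3200 = 0.112500 deg
n = 1773/(360/3200) = 1773*3200/360 = 15760

15760 steps


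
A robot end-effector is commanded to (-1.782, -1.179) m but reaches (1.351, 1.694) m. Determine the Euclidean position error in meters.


dx = 1.351 - (-1.782) = 3.1330, dy = 1.694 - (-1.179) = 2.8730
err = sqrt(9.815689 + 8.254129) = 4.2509

4.2509 m


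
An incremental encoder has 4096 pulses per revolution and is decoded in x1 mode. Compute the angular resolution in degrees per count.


resolution = 360 / (PPR * 1) = 360 / 4096 = 0.0879

0.0879 degrees


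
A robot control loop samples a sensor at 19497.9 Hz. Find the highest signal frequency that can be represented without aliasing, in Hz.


f_max = f_s/2 = 19497.9/2 = 9748.9500

9748.9500 Hz


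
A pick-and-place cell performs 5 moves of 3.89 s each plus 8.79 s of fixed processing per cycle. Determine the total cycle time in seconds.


T = 5*3.89 + 8.79 = 28.2400

28.2400 s


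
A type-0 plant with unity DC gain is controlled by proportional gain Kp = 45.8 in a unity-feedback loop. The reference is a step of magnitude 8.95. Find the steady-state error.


e_ss = R/(1 + Kp) = 8.95/(1 + 45.8) = 8.95/46.8000 = 0.1912

0.1912


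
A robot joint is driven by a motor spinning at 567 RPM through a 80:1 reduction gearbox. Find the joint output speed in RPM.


omega_joint = omega_motor / N = 567 / 80 = 7.0875

7.0875 RPM


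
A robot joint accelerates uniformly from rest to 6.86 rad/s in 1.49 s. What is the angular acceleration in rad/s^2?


alpha = delta_omega / t = 6.86 / 1.49 = 4.6040

4.6040 rad/s^2


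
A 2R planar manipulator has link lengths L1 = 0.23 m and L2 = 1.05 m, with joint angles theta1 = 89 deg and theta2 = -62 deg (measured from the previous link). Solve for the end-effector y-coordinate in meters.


y = L1*sin(th1) + L2*sin(th1+th2) = 0.23*sin(89 deg) + 1.05*sin(27 deg) = 0.7067

0.7067 m


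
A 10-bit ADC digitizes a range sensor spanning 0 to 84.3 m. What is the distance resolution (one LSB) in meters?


res = range / 2^n = 84.3/2^10 = 84.3/1024 = 0.0823

0.0823 m


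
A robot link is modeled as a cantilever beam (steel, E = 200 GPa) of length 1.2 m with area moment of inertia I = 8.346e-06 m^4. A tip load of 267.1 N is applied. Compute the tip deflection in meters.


delta = F*L^3/(3*E*I) = 267.1*1.2^3/(3*2.000e+11*8.346e-06)
      = 461.5488/5007600 = 9.2170e-05

9.2170e-05 m


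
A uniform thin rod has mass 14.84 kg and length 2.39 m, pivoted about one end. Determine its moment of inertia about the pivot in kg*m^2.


I = (1/3)*m*L^2 = (1/3)*14.84*2.39^2 = 28.2559

28.2559 kg*m^2


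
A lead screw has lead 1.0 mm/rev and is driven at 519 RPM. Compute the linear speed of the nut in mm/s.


v = lead * (RPM/60) = 1.0*519/60 = 8.6500

8.6500 mm/s


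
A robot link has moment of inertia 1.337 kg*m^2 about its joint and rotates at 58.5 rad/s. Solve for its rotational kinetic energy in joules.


KE = (1/2)*I*omega^2 = 0.5*1.337*58.5^2 = 2287.7741

2287.7741 J


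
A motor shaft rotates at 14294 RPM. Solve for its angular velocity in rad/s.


omega = 14294 * 2*pi/60 = 1496.8642

1496.8642 rad/s


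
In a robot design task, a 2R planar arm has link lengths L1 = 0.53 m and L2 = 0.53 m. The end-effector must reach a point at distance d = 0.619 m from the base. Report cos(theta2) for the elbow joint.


cos(th2) = (d^2 - L1^2 - L2^2)/(2*L1*L2) = (0.619^2 - 0.53^2 - 0.53^2)/(2*0.53*0.53) = -0.3180

-0.3180


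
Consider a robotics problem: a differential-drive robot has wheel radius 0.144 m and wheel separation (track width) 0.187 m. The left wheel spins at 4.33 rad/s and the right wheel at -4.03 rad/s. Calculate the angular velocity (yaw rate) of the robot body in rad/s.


omega = r*(wR - wL)/L = 0.144*(-4.03 - (4.33))/0.187 = -6.4376

-6.4376 rad/s


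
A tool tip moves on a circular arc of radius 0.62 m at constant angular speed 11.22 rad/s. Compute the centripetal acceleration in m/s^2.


a_c = omega^2 * r = 11.22^2 * 0.62 = 78.0508

78.0508 m/s^2


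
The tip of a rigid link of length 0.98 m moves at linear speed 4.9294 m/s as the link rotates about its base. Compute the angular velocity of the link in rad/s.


omega = v / L = 4.9294 / 0.98 = 5.0300

5.0300 rad/s


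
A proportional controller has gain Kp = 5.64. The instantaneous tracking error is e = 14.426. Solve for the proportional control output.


u_P = Kp * e = 5.64 * 14.426 = 81.3626

81.3626


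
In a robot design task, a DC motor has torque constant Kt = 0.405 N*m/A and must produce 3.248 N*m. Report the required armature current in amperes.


I = tau / Kt = 3.248/0.405 = 8.0198

8.0198 A


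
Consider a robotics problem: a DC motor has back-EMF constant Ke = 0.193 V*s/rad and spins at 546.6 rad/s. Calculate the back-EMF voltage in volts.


V_emf = Ke * omega = 0.193*546.6 = 105.4938

105.4938 V


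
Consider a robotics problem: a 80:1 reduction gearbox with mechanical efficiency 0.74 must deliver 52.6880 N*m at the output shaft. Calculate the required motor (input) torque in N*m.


tau_in = tau_out / (N * eta) = 52.6880 / (80 * 0.74) = 0.8900

0.8900 N*m


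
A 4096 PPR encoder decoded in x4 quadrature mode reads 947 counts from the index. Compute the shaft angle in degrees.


angle = counts * 360 / (PPR*4) = 947 * 360 / 16384 = 20.8081

20.8081 degrees


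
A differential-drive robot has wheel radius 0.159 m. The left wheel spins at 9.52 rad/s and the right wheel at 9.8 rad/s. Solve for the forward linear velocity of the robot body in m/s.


v = r*(wR + wL)/2 = 0.159*(9.8 + 9.52)/2 = 1.5359

1.5359 m/s


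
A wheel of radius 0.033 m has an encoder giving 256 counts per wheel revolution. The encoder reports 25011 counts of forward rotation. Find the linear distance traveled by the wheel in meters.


revs = 25011/256 = 97.699219
d = revs * 2*pi*r = 97.699219 * 2*pi*0.033 = 20.2575

20.2575 m


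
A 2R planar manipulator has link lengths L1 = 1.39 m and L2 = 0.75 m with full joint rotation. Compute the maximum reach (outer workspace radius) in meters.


r_max = L1 + L2 = 1.39 + 0.75 = 2.1400

2.1400 m


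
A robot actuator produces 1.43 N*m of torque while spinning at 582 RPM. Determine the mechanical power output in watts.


omega = 582 * 2*pi/60 = 60.946897 rad/s
P = tau * omega = 1.43 * 60.946897 = 87.1541

87.1541 W


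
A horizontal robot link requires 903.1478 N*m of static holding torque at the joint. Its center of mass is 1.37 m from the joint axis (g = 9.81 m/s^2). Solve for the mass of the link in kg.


m = tau / (g*L) = 903.1478 / (9.81 * 1.37) = 67.2000

67.2000 kg


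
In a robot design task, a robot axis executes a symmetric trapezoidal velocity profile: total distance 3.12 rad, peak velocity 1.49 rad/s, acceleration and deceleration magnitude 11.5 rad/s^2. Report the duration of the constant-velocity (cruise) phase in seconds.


t_acc = v/a = 0.129565 s, d_acc = v^2/(2a) = 0.096526 rad each
d_cruise = 3.12 - 2*0.096526 = 2.926948 rad
t_cruise = d_cruise/v = 2.926948/1.49 = 1.9644

1.9644 s


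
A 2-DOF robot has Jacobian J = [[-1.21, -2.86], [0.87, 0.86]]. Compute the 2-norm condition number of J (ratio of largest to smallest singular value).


JJ^T eigenvalues: trace(JJ^T) = 11.1402, det(JJ^T) = det(J)^2 = 2.09554576
s_max^2 = (11.1402 + sqrt(115.72187300))/2 = 10.94880507
s_min^2 = (11.1402 - sqrt(115.72187300))/2 = 0.19139493
kappa = s_max/s_min = sqrt(10.94880507/0.19139493) = 7.5634

7.5634


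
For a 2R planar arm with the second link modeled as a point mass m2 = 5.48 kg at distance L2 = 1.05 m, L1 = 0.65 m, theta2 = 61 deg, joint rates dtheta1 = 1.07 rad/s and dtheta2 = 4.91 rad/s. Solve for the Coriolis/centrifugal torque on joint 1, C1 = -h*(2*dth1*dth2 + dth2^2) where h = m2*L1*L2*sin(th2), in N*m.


h = m2*L1*L2*sin(th2) = 5.48*0.65*1.05*sin(61 deg) = 3.271165
C1 = -h*(2*1.07*4.91 + 4.91^2) = -3.271165*34.6155 = -113.2330

-113.2330 N*m


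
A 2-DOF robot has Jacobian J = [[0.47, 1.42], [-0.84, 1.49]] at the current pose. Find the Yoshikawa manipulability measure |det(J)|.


det(J) = 0.47*1.49 - (1.42)*(-0.84) = 1.8931
|det(J)| = 1.8931

1.8931


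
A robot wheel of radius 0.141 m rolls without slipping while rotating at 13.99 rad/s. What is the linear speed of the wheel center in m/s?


v = omega * r = 13.99 * 0.141 = 1.9726

1.9726 m/s


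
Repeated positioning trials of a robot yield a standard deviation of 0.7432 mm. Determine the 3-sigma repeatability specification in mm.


repeatability = 3*sigma = 3*0.7432 = 2.2296

2.2296 mm


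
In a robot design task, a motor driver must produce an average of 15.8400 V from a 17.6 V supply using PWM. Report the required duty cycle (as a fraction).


D = V_avg/V_supply = 15.8400/17.6 = 0.9000

0.9000


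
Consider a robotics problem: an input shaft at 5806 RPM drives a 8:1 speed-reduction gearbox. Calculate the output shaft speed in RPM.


omega_out = omega_in / N = 5806 / 8 = 725.7500

725.7500 RPM


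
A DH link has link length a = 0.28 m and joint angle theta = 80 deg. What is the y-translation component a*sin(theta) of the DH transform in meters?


a*sin(theta) = 0.28*sin(80 deg) = 0.2757

0.2757 m


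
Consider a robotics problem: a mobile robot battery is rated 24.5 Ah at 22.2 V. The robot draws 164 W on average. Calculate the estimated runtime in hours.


E = 24.5*22.2 = 543.9000 Wh
t = E/P = 543.9000/164 = 3.3165

3.3165 hours


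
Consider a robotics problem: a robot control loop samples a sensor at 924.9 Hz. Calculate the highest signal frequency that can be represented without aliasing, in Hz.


f_max = f_s/2 = 924.9/2 = 462.4500

462.4500 Hz


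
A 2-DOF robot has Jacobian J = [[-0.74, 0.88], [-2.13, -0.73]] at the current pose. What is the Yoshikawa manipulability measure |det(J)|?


det(J) = -0.74*-0.73 - (0.88)*(-2.13) = 2.4146
|det(J)| = 2.4146

2.4146


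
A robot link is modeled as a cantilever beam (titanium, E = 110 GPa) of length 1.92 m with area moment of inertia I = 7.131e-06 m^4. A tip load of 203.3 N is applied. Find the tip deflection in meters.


delta = F*L^3/(3*E*I) = 203.3*1.92^3/(3*1.100e+11*7.131e-06)
      = 1438.9346304/2353230 = 6.1147e-04

6.1147e-04 m


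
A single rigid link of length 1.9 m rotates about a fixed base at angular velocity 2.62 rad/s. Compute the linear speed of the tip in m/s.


v = L*omega = 1.9 * 2.62 = 4.9780

4.9780 m/s


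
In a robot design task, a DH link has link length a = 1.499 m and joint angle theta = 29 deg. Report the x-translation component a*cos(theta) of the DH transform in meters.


a*cos(theta) = 1.499*cos(29 deg) = 1.3111

1.3111 m


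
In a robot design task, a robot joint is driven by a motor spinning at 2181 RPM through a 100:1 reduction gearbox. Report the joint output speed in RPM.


omega_joint = omega_motor / N = 2181 / 100 = 21.8100

21.8100 RPM


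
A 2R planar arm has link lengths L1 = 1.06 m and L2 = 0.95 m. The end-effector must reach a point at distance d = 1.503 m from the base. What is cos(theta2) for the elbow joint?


cos(th2) = (d^2 - L1^2 - L2^2)/(2*L1*L2) = (1.503^2 - 1.06^2 - 0.95^2)/(2*1.06*0.95) = 0.1156

0.1156


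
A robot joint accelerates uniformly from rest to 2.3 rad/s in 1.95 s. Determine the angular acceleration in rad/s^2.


alpha = delta_omega / t = 2.3 / 1.95 = 1.1795

1.1795 rad/s^2


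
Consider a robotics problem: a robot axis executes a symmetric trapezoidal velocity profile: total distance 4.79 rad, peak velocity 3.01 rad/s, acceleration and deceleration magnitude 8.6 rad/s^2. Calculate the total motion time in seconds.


t_acc = v/a = 3.01/8.6 = 0.350000 s
d_acc = v^2/(2a) = 0.526750 rad (each ramp)
d_cruise = 4.79 - 2*0.526750 = 3.736500 rad
t_cruise = 3.736500/3.01 = 1.241362 s
t_total = 2*0.350000 + 1.241362 = 1.9414

1.9414 s


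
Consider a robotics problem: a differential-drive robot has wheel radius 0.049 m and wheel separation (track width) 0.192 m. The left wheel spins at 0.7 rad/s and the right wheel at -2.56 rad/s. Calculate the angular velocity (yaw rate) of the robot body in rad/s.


omega = r*(wR - wL)/L = 0.049*(-2.56 - (0.7))/0.192 = -0.8320

-0.8320 rad/s


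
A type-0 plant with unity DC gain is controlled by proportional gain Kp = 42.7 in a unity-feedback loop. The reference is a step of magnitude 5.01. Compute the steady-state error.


e_ss = R/(1 + Kp) = 5.01/(1 + 42.7) = 5.01/43.7000 = 0.1146

0.1146


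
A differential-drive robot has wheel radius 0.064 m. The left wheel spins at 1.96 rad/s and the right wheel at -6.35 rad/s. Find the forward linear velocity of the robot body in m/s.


v = r*(wR + wL)/2 = 0.064*(-6.35 + 1.96)/2 = -0.1405

-0.1405 m/s


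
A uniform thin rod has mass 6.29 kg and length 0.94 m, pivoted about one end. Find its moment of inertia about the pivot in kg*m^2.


I = (1/3)*m*L^2 = (1/3)*6.29*0.94^2 = 1.8526

1.8526 kg*m^2


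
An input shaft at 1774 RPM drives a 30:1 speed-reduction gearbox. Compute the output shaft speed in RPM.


omega_out = omega_in / N = 1774 / 30 = 59.1333

59.1333 RPM


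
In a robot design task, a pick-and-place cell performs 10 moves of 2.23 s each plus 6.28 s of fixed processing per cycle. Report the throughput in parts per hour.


T_cycle = 10*2.23 + 6.28 = 28.5800 s
rate = 3600/T = 125.9622

125.9622 parts/hour


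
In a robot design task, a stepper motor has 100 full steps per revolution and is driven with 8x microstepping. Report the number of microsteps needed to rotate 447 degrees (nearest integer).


step_size = 360/(100*8) = 360/800 = 0.450000 deg
n = 447/(360/800) = 447*800/360 = 993.3333 -> 993

993 steps


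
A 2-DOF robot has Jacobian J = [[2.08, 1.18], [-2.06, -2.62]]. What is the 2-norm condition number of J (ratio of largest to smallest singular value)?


JJ^T eigenvalues: trace(JJ^T) = 16.8268, det(JJ^T) = det(J)^2 = 9.11315344
s_max^2 = (16.8268 + sqrt(246.68858448))/2 = 16.26656154
s_min^2 = (16.8268 - sqrt(246.68858448))/2 = 0.56023846
kappa = s_max/s_min = sqrt(16.26656154/0.56023846) = 5.3884

5.3884


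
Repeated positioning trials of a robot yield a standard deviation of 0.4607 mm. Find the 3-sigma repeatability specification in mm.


repeatability = 3*sigma = 3*0.4607 = 1.3821

1.3821 mm


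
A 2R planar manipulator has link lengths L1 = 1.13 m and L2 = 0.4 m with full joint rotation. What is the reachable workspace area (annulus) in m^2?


r_max = L1 + L2 = 1.5300, r_min = |L1 - L2| = 0.7300
A = pi*(r_max^2 - r_min^2) = pi*(2.3409 - 0.5329) = 5.6800

5.6800 m^2


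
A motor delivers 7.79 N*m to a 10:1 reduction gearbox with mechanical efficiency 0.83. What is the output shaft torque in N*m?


tau_out = tau_in * N * eta = 7.79 * 10 * 0.83 = 64.6570

64.6570 N*m


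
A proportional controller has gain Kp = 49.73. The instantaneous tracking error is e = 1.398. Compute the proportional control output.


u_P = Kp * e = 49.73 * 1.398 = 69.5225

69.5225


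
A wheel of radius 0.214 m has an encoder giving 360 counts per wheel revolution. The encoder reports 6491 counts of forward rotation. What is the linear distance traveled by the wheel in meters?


revs = 6491/360 = 18.030556
d = revs * 2*pi*r = 18.030556 * 2*pi*0.214 = 24.2439

24.2439 m


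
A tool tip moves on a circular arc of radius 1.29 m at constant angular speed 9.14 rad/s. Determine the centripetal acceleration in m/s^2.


a_c = omega^2 * r = 9.14^2 * 1.29 = 107.7661

107.7661 m/s^2


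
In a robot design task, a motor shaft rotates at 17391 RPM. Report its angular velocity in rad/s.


omega = 17391 * 2*pi/60 = 1821.1813

1821.1813 rad/s


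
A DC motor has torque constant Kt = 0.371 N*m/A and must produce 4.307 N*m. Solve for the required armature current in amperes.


I = tau / Kt = 4.307/0.371 = 11.6092

11.6092 A


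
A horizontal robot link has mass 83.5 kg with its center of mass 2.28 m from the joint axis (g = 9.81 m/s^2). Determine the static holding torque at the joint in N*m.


tau = m*g*L = 83.5 * 9.81 * 2.28 = 1867.6278

1867.6278 N*m


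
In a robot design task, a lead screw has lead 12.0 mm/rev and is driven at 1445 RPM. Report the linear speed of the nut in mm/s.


v = lead * (RPM/60) = 12.0*1445/60 = 289.0000

289.0000 mm/s


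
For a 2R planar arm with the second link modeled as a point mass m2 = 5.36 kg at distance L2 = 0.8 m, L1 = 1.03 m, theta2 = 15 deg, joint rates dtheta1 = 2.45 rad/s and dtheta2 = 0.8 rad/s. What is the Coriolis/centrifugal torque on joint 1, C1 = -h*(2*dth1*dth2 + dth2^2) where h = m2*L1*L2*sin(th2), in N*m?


h = m2*L1*L2*sin(th2) = 5.36*1.03*0.8*sin(15 deg) = 1.143111
C1 = -h*(2*2.45*0.8 + 0.8^2) = -1.143111*4.5600 = -5.2126

-5.2126 N*m


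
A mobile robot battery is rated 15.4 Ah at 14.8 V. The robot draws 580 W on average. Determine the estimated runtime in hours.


E = 15.4*14.8 = 227.9200 Wh
t = E/P = 227.9200/580 = 0.3930

0.3930 hours


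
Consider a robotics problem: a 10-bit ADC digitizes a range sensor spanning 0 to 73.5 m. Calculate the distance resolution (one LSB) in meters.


res = range / 2^n = 73.5/2^10 = 73.5/1024 = 0.0718

0.0718 m


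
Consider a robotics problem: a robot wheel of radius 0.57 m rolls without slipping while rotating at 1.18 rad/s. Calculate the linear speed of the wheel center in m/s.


v = omega * r = 1.18 * 0.57 = 0.6726

0.6726 m/s


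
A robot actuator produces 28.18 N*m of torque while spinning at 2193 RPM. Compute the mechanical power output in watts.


omega = 2193 * 2*pi/60 = 229.650423 rad/s
P = tau * omega = 28.18 * 229.650423 = 6471.5489

6471.5489 W


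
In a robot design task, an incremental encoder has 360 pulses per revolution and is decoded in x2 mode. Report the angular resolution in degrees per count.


resolution = 360 / (PPR * 2) = 360 / 720 = 0.5000

0.5000 degrees


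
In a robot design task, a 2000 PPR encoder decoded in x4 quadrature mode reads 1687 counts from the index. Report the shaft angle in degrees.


angle = counts * 360 / (PPR*4) = 1687 * 360 / 8000 = 75.9150

75.9150 degrees


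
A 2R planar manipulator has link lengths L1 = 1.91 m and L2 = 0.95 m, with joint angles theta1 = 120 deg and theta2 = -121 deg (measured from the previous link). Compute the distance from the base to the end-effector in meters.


x = L1*cos(th1) + L2*cos(th1+th2) = -0.005145
y = L1*sin(th1) + L2*sin(th1+th2) = 1.637529
d = sqrt(x^2 + y^2) = sqrt(2.647103e-05 + 2.681501) = 1.6375

1.6375 m


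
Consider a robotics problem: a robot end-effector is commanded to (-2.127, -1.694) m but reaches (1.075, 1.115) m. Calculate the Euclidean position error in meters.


dx = 1.075 - (-2.127) = 3.2020, dy = 1.115 - (-1.694) = 2.8090
err = sqrt(10.252804 + 7.890481) = 4.2595

4.2595 m


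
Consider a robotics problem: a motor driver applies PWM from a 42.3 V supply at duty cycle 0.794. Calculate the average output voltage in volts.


V_avg = V_supply * D = 42.3*0.794 = 33.5862

33.5862 V


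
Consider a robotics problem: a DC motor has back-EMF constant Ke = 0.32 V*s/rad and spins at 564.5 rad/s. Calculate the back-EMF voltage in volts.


V_emf = Ke * omega = 0.32*564.5 = 180.6400

180.6400 V


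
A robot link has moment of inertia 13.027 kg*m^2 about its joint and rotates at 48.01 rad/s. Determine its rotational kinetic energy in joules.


KE = (1/2)*I*omega^2 = 0.5*13.027*48.01^2 = 15013.3576

15013.3576 J


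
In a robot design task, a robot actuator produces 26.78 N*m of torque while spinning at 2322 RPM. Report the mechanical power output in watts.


omega = 2322 * 2*pi/60 = 243.159271 rad/s
P = tau * omega = 26.78 * 243.159271 = 6511.8053

6511.8053 W


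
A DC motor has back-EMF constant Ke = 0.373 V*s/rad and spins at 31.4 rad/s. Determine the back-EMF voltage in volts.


V_emf = Ke * omega = 0.373*31.4 = 11.7122

11.7122 V


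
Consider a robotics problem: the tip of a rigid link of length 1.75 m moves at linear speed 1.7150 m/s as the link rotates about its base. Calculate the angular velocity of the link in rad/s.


omega = v / L = 1.7150 / 1.75 = 0.9800

0.9800 rad/s


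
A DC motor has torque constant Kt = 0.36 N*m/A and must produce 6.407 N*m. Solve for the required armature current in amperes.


I = tau / Kt = 6.407/0.36 = 17.7972

17.7972 A


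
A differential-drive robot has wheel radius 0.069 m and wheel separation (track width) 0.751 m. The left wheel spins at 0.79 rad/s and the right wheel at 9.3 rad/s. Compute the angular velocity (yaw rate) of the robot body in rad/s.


omega = r*(wR - wL)/L = 0.069*(9.3 - (0.79))/0.751 = 0.7819

0.7819 rad/s


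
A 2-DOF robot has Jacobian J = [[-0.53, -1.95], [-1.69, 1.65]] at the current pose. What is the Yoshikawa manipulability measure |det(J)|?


det(J) = -0.53*1.65 - (-1.95)*(-1.69) = -4.1700
|det(J)| = 4.1700

4.1700


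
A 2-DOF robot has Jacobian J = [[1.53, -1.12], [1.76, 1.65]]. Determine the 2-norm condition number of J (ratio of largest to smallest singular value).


JJ^T eigenvalues: trace(JJ^T) = 9.4154, det(JJ^T) = det(J)^2 = 20.21131849
s_max^2 = (9.4154 + sqrt(7.80448320))/2 = 6.10452526
s_min^2 = (9.4154 - sqrt(7.80448320))/2 = 3.31087474
kappa = s_max/s_min = sqrt(6.10452526/3.31087474) = 1.3579

1.3579


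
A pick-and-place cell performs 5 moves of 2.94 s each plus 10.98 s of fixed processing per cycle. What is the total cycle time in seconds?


T = 5*2.94 + 10.98 = 25.6800

25.6800 s


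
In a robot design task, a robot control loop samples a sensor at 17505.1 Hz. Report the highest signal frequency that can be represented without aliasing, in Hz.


f_max = f_s/2 = 17505.1/2 = 8752.5500

8752.5500 Hz


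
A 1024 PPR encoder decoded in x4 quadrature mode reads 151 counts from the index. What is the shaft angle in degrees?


angle = counts * 360 / (PPR*4) = 151 * 360 / 4096 = 13.2715

13.2715 degrees


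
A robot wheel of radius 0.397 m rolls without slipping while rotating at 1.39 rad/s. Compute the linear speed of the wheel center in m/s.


v = omega * r = 1.39 * 0.397 = 0.5518

0.5518 m/s


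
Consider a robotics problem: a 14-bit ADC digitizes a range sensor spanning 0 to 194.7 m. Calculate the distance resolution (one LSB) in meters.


res = range / 2^n = 194.7/2^14 = 194.7/16384 = 0.0119

0.0119 m


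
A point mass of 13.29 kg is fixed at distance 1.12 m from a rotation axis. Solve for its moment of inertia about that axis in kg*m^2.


I = m*r^2 = 13.29*1.12^2 = 16.6710

16.6710 kg*m^2


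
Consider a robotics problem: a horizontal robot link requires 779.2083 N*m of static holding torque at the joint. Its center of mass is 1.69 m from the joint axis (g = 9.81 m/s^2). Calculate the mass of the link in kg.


m = tau / (g*L) = 779.2083 / (9.81 * 1.69) = 47.0000

47.0000 kg


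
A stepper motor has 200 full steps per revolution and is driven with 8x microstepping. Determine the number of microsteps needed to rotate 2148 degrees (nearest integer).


step_size = 360/(200*8) = 360/1600 = 0.225000 deg
n = 2148/(360/1600) = 2148*1600/360 = 9546.6667 -> 9547

9547 steps


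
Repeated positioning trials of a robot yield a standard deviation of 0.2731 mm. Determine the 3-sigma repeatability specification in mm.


repeatability = 3*sigma = 3*0.2731 = 0.8193

0.8193 mm


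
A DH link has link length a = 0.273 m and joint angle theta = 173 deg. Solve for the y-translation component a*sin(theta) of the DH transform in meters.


a*sin(theta) = 0.273*sin(173 deg) = 0.0333

0.0333 m


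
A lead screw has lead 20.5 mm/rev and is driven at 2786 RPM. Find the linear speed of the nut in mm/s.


v = lead * (RPM/60) = 20.5*2786/60 = 951.8833

951.8833 mm/s


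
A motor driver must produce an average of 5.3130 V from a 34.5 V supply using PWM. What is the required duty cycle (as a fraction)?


D = V_avg/V_supply = 5.3130/34.5 = 0.1540

0.1540


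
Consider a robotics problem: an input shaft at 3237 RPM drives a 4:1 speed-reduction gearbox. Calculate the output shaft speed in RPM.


omega_out = omega_in / N = 3237 / 4 = 809.2500

809.2500 RPM


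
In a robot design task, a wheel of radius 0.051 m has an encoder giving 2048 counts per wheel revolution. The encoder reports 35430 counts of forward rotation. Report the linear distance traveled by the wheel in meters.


revs = 35430/2048 = 17.299805
d = revs * 2*pi*r = 17.299805 * 2*pi*0.051 = 5.5436

5.5436 m


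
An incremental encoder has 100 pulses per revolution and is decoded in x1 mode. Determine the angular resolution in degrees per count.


resolution = 360 / (PPR * 1) = 360 / 100 = 3.6000

3.6000 degrees


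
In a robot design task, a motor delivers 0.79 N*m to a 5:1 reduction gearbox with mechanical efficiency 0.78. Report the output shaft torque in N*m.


tau_out = tau_in * N * eta = 0.79 * 5 * 0.78 = 3.0810

3.0810 N*m


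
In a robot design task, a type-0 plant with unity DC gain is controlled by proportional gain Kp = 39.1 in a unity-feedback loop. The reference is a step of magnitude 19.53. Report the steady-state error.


e_ss = R/(1 + Kp) = 19.53/(1 + 39.1) = 19.53/40.1000 = 0.4870

0.4870


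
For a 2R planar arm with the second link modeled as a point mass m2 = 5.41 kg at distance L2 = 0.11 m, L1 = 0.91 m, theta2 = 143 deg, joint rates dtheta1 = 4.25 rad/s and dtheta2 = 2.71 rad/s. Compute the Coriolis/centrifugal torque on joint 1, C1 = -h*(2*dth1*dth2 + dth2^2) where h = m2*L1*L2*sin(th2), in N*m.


h = m2*L1*L2*sin(th2) = 5.41*0.91*0.11*sin(143 deg) = 0.325908
C1 = -h*(2*4.25*2.71 + 2.71^2) = -0.325908*30.3791 = -9.9008

-9.9008 N*m


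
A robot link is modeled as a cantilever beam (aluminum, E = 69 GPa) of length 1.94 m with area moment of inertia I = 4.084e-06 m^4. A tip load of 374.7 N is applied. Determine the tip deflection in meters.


delta = F*L^3/(3*E*I) = 374.7*1.94^3/(3*6.900e+10*4.084e-06)
      = 2735.8285848/845388 = 0.0032

0.0032 m


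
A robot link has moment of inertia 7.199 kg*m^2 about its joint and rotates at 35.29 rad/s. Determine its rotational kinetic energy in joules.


KE = (1/2)*I*omega^2 = 0.5*7.199*35.29^2 = 4482.7601

4482.7601 J


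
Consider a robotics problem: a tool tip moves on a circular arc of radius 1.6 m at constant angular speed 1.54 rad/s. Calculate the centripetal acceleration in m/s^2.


a_c = omega^2 * r = 1.54^2 * 1.6 = 3.7946

3.7946 m/s^2


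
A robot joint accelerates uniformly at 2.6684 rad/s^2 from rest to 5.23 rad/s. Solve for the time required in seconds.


t = delta_omega / alpha = 5.23 / 2.6684 = 1.9600

1.9600 s


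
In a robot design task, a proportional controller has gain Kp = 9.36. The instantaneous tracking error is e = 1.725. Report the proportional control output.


u_P = Kp * e = 9.36 * 1.725 = 16.1460

16.1460


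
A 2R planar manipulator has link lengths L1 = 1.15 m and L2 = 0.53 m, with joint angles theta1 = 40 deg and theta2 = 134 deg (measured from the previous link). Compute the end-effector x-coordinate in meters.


x = L1*cos(th1) + L2*cos(th1+th2) = 1.15*cos(40 deg) + 0.53*cos(174 deg) = 0.3539

0.3539 m


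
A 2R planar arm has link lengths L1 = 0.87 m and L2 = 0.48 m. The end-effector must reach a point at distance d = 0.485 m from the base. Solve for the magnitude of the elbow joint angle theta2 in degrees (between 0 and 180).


cos(th2) = (d^2 - L1^2 - L2^2)/(2*L1*L2) = (0.485^2 - 0.87^2 - 0.48^2)/(2*0.87*0.48) = -0.90047294
th2 = acos(-0.90047294) = 154.2203 deg

154.2203 degrees


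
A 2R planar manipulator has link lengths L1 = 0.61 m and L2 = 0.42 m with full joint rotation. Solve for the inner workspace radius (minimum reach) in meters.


r_min = |L1 - L2| = |0.61 - 0.42| = 0.1900

0.1900 m
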